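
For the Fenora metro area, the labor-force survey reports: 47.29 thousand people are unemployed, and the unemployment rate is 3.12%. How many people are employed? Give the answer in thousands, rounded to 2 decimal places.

Labor force = U / u = 47.29 / 0.0312 ≈ 1,515.71 thousand.
Employed = labor force − unemployed = 1,515.71 − 47.29 = 1,468.42 thousand.

About 1,468.42 thousand are employed.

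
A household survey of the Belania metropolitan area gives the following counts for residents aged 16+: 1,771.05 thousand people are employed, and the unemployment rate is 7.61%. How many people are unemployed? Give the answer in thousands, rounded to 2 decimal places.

Let U be the number unemployed. The labor force is E + U, and U/(E+U) = 0.0761.
So U = 0.0761 × 1,771.05 / (1 − 0.0761) = 134.7769 / 0.9239 ≈ 145.88 thousand.

About 145.88 thousand are unemployed.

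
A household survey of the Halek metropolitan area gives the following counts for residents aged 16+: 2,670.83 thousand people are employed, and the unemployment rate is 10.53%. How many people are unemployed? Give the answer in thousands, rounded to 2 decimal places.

Let U be the number unemployed. The labor force is E + U, and U/(E+U) = 0.1053.
So U = 0.1053 × 2,670.83 / (1 − 0.1053) = 281.2384 / 0.8947 ≈ 314.34 thousand.

About 314.34 thousand are unemployed.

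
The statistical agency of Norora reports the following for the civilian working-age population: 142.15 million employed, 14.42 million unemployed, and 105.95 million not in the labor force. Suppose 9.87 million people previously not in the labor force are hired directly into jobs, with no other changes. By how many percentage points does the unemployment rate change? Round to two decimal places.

The unemployment rate changes by −0.55 percentage points.

Initially, labor force = 142.15 + 14.42 = 156.57 million, so u = 14.42/156.57 = 9.21%.
After the change, employed and labor force both rise by 9.87; unemployed unchanged → E = 152.02, U = 14.42, labor force = 166.44 million.
New unemployment rate = 14.42 / 166.44 = 8.66%.
Change = 8.66% − 9.21% = −0.55 percentage points.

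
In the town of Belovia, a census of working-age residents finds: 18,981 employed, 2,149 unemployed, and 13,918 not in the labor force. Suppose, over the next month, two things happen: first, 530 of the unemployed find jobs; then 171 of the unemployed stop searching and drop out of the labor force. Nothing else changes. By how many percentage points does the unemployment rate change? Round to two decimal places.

Initially, labor force = 18,981 + 2,149 = 21,130, so u = 2,149/21,130 = 10.17%.
After the first change, unemployed falls and employed rises by 530; labor force unchanged → E = 19,511, U = 1,619, labor force = 21,130.
After the second change, unemployed and labor force both fall by 171 → E = 19,511, U = 1,448, labor force = 20,959.
New unemployment rate = 1,448 / 20,959 = 6.91%.
Change = 6.91% − 10.17% = −3.26 percentage points.

The unemployment rate changes by −3.26 percentage points.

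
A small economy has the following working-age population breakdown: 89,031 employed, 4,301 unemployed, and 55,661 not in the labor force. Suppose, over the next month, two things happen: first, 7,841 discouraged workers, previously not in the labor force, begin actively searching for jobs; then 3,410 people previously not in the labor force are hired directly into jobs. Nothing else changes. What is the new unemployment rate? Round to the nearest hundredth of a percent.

New unemployment rate ≈ 11.61%.

Initially, labor force = 89,031 + 4,301 = 93,332, so u = 4,301/93,332 = 4.61%.
After the first change, unemployed and labor force both rise by 7,841 → E = 89,031, U = 12,142, labor force = 101,173.
After the second change, employed and labor force both rise by 3,410; unemployed unchanged → E = 92,441, U = 12,142, labor force = 104,583.
New unemployment rate = 12,142 / 104,583 = 11.61%.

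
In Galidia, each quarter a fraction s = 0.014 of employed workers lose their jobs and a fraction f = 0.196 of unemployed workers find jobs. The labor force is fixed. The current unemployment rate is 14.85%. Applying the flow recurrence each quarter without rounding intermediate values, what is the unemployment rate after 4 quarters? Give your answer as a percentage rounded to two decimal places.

Unemployment rate after four quarters ≈ 9.85%.

With a fixed labor force, u_{t+1} = u_t + s·(1−u_t) − f·u_t = u_t·(1−s−f) + s.
Here 1−s−f = 0.790 and s = 0.014.
u_1 = 0.148500 × 0.790 + 0.014 = 0.131315.
u_2 = 0.131315 × 0.790 + 0.014 = 0.117739.
u_3 = 0.117739 × 0.790 + 0.014 = 0.107014.
u_4 = 0.107014 × 0.790 + 0.014 = 0.098541.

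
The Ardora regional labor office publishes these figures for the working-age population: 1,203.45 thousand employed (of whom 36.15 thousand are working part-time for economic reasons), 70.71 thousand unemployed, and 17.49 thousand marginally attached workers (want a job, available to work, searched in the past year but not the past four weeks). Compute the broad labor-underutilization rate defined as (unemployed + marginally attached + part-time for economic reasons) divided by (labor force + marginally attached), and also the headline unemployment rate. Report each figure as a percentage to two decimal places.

Broad underutilization rate ≈ 9.63%; headline unemployment rate ≈ 5.55%.

Labor force = 1,203.45 + 70.71 = 1,274.16 thousand.
Numerator = 70.71 + 17.49 + 36.15 = 124.35 thousand.
Denominator = 1,274.16 + 17.49 = 1,291.65 thousand.
Broad rate = 124.35 / 1,291.65 = 9.63%.
Headline unemployment rate = 70.71 / 1,274.16 = 5.55%.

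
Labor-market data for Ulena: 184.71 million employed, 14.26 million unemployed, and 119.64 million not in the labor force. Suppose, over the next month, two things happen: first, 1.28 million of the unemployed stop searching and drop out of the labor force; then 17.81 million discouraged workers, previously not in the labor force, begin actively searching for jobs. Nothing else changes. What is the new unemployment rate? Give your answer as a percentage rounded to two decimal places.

Initially, labor force = 184.71 + 14.26 = 198.97 million, so u = 14.26/198.97 = 7.17%.
After the first change, unemployed and labor force both fall by 1.28 → E = 184.71, U = 12.98, labor force = 197.69 million.
After the second change, unemployed and labor force both rise by 17.81 → E = 184.71, U = 30.79, labor force = 215.50 million.
New unemployment rate = 30.79 / 215.50 = 14.29%.

New unemployment rate ≈ 14.29%.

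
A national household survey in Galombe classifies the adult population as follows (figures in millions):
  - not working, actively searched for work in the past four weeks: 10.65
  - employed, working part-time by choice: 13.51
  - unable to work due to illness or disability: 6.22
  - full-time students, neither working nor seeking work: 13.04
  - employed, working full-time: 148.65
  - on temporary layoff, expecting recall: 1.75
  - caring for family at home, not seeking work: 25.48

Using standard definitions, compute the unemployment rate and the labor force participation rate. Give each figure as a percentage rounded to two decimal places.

Employed = 13.51 + 148.65 = 162.16 million.
Unemployed = 10.65 + 1.75 = 12.40 million (jobless and actively searching, or on temporary layoff).
Labor force = 162.16 + 12.40 = 174.56 million.
Not in labor force = 6.22 + 13.04 + 25.48 = 44.74 million (those not working and not actively searching are outside the labor force).
Civilian working-age population = 174.56 + 44.74 = 219.30 million.
Unemployment rate = 12.40 / 174.56 = 7.10%.
Labor force participation rate = 174.56 / 219.30 = 79.60%.

Unemployment rate ≈ 7.10%; labor force participation rate ≈ 79.60%.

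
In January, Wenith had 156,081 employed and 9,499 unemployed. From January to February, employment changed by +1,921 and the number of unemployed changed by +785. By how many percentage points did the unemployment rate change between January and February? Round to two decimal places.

January: labor force = 156,081 + 9,499 = 165,580; u = 9,499/165,580 = 5.74%.
February: labor force = 158,002 + 10,284 = 168,286; u = 10,284/168,286 = 6.11%.
Change = 6.11% − 5.74% = +0.37 pp.

The unemployment rate changed by +0.37 percentage points.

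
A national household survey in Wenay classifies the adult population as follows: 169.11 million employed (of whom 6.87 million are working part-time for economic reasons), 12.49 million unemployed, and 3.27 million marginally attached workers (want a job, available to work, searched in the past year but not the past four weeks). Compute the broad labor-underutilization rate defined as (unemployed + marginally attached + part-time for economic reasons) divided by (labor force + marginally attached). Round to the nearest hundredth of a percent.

Labor force = 169.11 + 12.49 = 181.60 million.
Numerator = 12.49 + 3.27 + 6.87 = 22.63 million.
Denominator = 181.60 + 3.27 = 184.87 million.
Broad rate = 22.63 / 184.87 = 12.24%.

Broad underutilization rate ≈ 12.24%.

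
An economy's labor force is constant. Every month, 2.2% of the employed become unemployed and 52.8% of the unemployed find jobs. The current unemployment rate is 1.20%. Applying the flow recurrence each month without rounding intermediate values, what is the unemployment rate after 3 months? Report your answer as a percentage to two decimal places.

Unemployment rate after three months ≈ 3.74%.

With a fixed labor force, u_{t+1} = u_t + s·(1−u_t) − f·u_t = u_t·(1−s−f) + s.
Here 1−s−f = 0.450 and s = 0.022.
u_1 = 0.012000 × 0.450 + 0.022 = 0.027400.
u_2 = 0.027400 × 0.450 + 0.022 = 0.034330.
u_3 = 0.034330 × 0.450 + 0.022 = 0.037448.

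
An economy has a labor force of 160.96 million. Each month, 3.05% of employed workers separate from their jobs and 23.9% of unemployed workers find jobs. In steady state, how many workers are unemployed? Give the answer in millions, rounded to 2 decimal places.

Steady-state unemployment rate u* = s/(s+f) = 3.05/(3.05+23.9) = 0.113173.
Unemployed = u* × labor force = 0.113173 × 160.96 ≈ 18.22 million.

About 18.22 million are unemployed in steady state.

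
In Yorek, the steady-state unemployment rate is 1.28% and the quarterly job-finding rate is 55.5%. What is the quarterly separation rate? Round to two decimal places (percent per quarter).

Separation rate ≈ 0.72% per quarter.

From u* = s/(s+f): s = u·f/(1−u).
s = 0.0128 × 55.5 / (1 − 0.0128) = 0.7104 / 0.9872 ≈ 0.72% per quarter.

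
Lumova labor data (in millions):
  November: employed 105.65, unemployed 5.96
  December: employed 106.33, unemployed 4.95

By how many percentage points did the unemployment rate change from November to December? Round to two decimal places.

November: labor force = 105.65 + 5.96 = 111.61; u = 5.96/111.61 = 5.34%.
December: labor force = 106.33 + 4.95 = 111.28; u = 4.95/111.28 = 4.45%.
Change = 4.45% − 5.34% = −0.89 pp.

The unemployment rate changed by −0.89 percentage points.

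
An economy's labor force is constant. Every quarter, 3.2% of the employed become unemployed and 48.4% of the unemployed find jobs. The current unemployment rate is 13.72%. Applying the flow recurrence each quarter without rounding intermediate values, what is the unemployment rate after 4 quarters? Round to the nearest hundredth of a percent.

With a fixed labor force, u_{t+1} = u_t + s·(1−u_t) − f·u_t = u_t·(1−s−f) + s.
Here 1−s−f = 0.484 and s = 0.032.
u_1 = 0.137200 × 0.484 + 0.032 = 0.098405.
u_2 = 0.098405 × 0.484 + 0.032 = 0.079628.
u_3 = 0.079628 × 0.484 + 0.032 = 0.070540.
u_4 = 0.070540 × 0.484 + 0.032 = 0.066141.

Unemployment rate after four quarters ≈ 6.61%.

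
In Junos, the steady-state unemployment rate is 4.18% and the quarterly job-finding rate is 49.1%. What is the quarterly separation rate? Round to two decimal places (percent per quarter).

From u* = s/(s+f): s = u·f/(1−u).
s = 0.0418 × 49.1 / (1 − 0.0418) = 2.0524 / 0.9582 ≈ 2.14% per quarter.

Separation rate ≈ 2.14% per quarter.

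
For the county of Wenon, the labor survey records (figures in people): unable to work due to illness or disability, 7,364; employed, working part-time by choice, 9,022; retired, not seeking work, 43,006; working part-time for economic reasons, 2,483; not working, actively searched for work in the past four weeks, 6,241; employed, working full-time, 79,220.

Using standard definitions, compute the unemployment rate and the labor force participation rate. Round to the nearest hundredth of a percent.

Employed = 9,022 + 2,483 + 79,220 = 90,725 (anyone who worked, including part-time for economic reasons, counts as employed).
Unemployed = 6,241.
Labor force = 90,725 + 6,241 = 96,966.
Not in labor force = 7,364 + 43,006 = 50,370 (those not working and not actively searching are outside the labor force).
Civilian working-age population = 96,966 + 50,370 = 147,336.
Unemployment rate = 6,241 / 96,966 = 6.44%.
Labor force participation rate = 96,966 / 147,336 = 65.81%.

Unemployment rate ≈ 6.44%; labor force participation rate ≈ 65.81%.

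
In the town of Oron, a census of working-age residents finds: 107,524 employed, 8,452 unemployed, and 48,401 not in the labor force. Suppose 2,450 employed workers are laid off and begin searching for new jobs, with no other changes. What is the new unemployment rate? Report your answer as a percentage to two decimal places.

Initially, labor force = 107,524 + 8,452 = 115,976, so u = 8,452/115,976 = 7.29%.
After the change, employed falls and unemployed rises by 2,450; labor force unchanged → E = 105,074, U = 10,902, labor force = 115,976.
New unemployment rate = 10,902 / 115,976 = 9.40%.

New unemployment rate ≈ 9.40%.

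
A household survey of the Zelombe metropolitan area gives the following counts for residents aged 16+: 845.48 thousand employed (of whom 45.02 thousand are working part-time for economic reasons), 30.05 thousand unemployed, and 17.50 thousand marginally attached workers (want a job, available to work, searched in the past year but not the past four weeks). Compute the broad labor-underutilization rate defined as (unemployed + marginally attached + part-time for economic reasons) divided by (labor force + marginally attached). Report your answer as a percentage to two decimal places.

Labor force = 845.48 + 30.05 = 875.53 thousand.
Numerator = 30.05 + 17.50 + 45.02 = 92.57 thousand.
Denominator = 875.53 + 17.50 = 893.03 thousand.
Broad rate = 92.57 / 893.03 = 10.37%.

Broad underutilization rate ≈ 10.37%.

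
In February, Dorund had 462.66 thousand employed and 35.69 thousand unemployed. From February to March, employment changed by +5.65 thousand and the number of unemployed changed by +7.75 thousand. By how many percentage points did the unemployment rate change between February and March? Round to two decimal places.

The unemployment rate changed by +1.33 percentage points.

February: labor force = 462.66 + 35.69 = 498.35; u = 35.69/498.35 = 7.16%.
March: labor force = 468.31 + 43.44 = 511.75; u = 43.44/511.75 = 8.49%.
Change = 8.49% − 7.16% = +1.33 pp.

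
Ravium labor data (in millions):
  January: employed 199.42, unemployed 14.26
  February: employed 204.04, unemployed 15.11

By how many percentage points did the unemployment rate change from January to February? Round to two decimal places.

The unemployment rate changed by +0.22 percentage points.

January: labor force = 199.42 + 14.26 = 213.68; u = 14.26/213.68 = 6.67%.
February: labor force = 204.04 + 15.11 = 219.15; u = 15.11/219.15 = 6.89%.
Change = 6.89% − 6.67% = +0.22 pp.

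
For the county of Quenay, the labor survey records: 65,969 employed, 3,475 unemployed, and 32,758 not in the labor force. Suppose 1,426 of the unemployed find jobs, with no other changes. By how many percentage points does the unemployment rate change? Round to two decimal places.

Initially, labor force = 65,969 + 3,475 = 69,444, so u = 3,475/69,444 = 5.00%.
After the change, unemployed falls and employed rises by 1,426; labor force unchanged → E = 67,395, U = 2,049, labor force = 69,444.
New unemployment rate = 2,049 / 69,444 = 2.95%.
Change = 2.95% − 5.00% = −2.05 percentage points.

The unemployment rate changes by −2.05 percentage points.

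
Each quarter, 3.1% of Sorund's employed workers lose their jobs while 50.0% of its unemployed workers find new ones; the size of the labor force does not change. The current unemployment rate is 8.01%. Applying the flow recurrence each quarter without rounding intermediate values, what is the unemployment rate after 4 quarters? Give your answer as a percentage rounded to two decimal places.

Unemployment rate after four quarters ≈ 5.94%.

With a fixed labor force, u_{t+1} = u_t + s·(1−u_t) − f·u_t = u_t·(1−s−f) + s.
Here 1−s−f = 0.469 and s = 0.031.
u_1 = 0.080100 × 0.469 + 0.031 = 0.068567.
u_2 = 0.068567 × 0.469 + 0.031 = 0.063158.
u_3 = 0.063158 × 0.469 + 0.031 = 0.060621.
u_4 = 0.060621 × 0.469 + 0.031 = 0.059431.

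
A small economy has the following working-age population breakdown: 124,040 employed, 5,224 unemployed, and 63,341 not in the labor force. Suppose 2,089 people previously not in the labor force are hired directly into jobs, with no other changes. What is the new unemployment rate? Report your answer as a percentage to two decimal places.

New unemployment rate ≈ 3.98%.

Initially, labor force = 124,040 + 5,224 = 129,264, so u = 5,224/129,264 = 4.04%.
After the change, employed and labor force both rise by 2,089; unemployed unchanged → E = 126,129, U = 5,224, labor force = 131,353.
New unemployment rate = 5,224 / 131,353 = 3.98%.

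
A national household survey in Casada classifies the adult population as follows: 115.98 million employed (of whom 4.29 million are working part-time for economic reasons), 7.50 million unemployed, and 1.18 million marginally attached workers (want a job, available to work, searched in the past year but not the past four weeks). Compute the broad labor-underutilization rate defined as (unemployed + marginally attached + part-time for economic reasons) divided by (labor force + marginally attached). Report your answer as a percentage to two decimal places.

Labor force = 115.98 + 7.50 = 123.48 million.
Numerator = 7.50 + 1.18 + 4.29 = 12.97 million.
Denominator = 123.48 + 1.18 = 124.66 million.
Broad rate = 12.97 / 124.66 = 10.40%.

Broad underutilization rate ≈ 10.40%.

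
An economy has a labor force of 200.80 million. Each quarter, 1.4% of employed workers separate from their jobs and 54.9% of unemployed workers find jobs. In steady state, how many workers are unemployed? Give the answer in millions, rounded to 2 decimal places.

About 4.99 million are unemployed in steady state.

Steady-state unemployment rate u* = s/(s+f) = 1.4/(1.4+54.9) = 0.024867.
Unemployed = u* × labor force = 0.024867 × 200.80 ≈ 4.99 million.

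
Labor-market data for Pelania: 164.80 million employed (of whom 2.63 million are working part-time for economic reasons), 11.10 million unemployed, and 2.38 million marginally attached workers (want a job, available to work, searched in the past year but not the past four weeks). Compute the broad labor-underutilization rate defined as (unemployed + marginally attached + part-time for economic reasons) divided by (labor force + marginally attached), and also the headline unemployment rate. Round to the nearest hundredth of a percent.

Labor force = 164.80 + 11.10 = 175.90 million.
Numerator = 11.10 + 2.38 + 2.63 = 16.11 million.
Denominator = 175.90 + 2.38 = 178.28 million.
Broad rate = 16.11 / 178.28 = 9.04%.
Headline unemployment rate = 11.10 / 175.90 = 6.31%.

Broad underutilization rate ≈ 9.04%; headline unemployment rate ≈ 6.31%.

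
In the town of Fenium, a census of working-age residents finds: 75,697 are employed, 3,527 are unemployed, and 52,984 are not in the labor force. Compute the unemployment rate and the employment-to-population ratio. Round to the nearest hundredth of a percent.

Labor force = employed + unemployed = 75,697 + 3,527 = 79,224.
Working-age population = 79,224 + 52,984 = 132,208.
Unemployment rate = 3,527 / 79,224 = 4.45%.
Employment-population ratio = 75,697 / 132,208 = 57.26%.

Unemployment rate ≈ 4.45%; employment-population ratio ≈ 57.26%.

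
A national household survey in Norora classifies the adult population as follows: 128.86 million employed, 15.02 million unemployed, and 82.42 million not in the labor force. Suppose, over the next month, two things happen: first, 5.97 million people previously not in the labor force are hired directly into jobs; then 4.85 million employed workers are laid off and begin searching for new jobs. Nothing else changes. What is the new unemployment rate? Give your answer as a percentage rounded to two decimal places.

New unemployment rate ≈ 13.26%.

Initially, labor force = 128.86 + 15.02 = 143.88 million, so u = 15.02/143.88 = 10.44%.
After the first change, employed and labor force both rise by 5.97; unemployed unchanged → E = 134.83, U = 15.02, labor force = 149.85 million.
After the second change, employed falls and unemployed rises by 4.85; labor force unchanged → E = 129.98, U = 19.87, labor force = 149.85 million.
New unemployment rate = 19.87 / 149.85 = 13.26%.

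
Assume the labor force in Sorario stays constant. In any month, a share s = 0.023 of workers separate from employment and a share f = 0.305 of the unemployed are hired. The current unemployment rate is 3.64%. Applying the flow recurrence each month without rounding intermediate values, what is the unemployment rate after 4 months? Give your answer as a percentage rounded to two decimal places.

With a fixed labor force, u_{t+1} = u_t + s·(1−u_t) − f·u_t = u_t·(1−s−f) + s.
Here 1−s−f = 0.672 and s = 0.023.
u_1 = 0.036400 × 0.672 + 0.023 = 0.047461.
u_2 = 0.047461 × 0.672 + 0.023 = 0.054894.
u_3 = 0.054894 × 0.672 + 0.023 = 0.059889.
u_4 = 0.059889 × 0.672 + 0.023 = 0.063245.

Unemployment rate after four months ≈ 6.32%.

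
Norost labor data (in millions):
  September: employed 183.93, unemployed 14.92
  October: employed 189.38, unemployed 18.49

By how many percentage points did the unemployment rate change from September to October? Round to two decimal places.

September: labor force = 183.93 + 14.92 = 198.85; u = 14.92/198.85 = 7.50%.
October: labor force = 189.38 + 18.49 = 207.87; u = 18.49/207.87 = 8.89%.
Change = 8.89% − 7.50% = +1.39 pp.

The unemployment rate changed by +1.39 percentage points.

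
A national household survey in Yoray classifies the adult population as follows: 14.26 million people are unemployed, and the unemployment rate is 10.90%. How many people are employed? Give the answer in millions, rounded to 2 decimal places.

Labor force = U / u = 14.26 / 0.1090 ≈ 130.83 million.
Employed = labor force − unemployed = 130.83 − 14.26 = 116.57 million.

About 116.57 million are employed.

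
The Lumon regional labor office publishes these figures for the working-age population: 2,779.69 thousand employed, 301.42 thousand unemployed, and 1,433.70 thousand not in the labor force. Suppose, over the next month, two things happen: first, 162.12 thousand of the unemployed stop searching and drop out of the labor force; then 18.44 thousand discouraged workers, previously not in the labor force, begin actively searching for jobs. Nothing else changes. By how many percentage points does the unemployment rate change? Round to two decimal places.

Initially, labor force = 2,779.69 + 301.42 = 3,081.11 thousand, so u = 301.42/3,081.11 = 9.78%.
After the first change, unemployed and labor force both fall by 162.12 → E = 2,779.69, U = 139.30, labor force = 2,918.99 thousand.
After the second change, unemployed and labor force both rise by 18.44 → E = 2,779.69, U = 157.74, labor force = 2,937.43 thousand.
New unemployment rate = 157.74 / 2,937.43 = 5.37%.
Change = 5.37% − 9.78% = −4.41 percentage points.

The unemployment rate changes by −4.41 percentage points.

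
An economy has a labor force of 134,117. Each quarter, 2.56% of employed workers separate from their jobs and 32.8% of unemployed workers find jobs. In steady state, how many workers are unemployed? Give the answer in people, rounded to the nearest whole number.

Steady-state unemployment rate u* = s/(s+f) = 2.56/(2.56+32.8) = 0.072398.
Unemployed = u* × labor force = 0.072398 × 134,117 ≈ 9,710.

About 9,710 are unemployed in steady state.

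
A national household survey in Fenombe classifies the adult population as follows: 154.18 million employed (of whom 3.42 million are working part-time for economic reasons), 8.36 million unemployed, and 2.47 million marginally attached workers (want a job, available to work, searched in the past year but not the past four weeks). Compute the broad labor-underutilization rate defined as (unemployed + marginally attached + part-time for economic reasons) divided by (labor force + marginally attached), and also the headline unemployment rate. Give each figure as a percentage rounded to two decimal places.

Broad underutilization rate ≈ 8.64%; headline unemployment rate ≈ 5.14%.

Labor force = 154.18 + 8.36 = 162.54 million.
Numerator = 8.36 + 2.47 + 3.42 = 14.25 million.
Denominator = 162.54 + 2.47 = 165.01 million.
Broad rate = 14.25 / 165.01 = 8.64%.
Headline unemployment rate = 8.36 / 162.54 = 5.14%.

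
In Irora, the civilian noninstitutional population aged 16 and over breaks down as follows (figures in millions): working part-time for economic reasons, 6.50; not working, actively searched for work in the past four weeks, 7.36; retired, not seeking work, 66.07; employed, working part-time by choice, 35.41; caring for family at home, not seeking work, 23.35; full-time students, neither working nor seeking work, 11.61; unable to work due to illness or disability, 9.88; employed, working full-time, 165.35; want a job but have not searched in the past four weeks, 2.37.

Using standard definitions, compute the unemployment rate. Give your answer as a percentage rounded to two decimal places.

Unemployment rate ≈ 3.43%.

Employed = 6.50 + 35.41 + 165.35 = 207.26 million (anyone who worked, including part-time for economic reasons, counts as employed).
Unemployed = 7.36 million.
Labor force = 207.26 + 7.36 = 214.62 million.
Unemployment rate = 7.36 / 214.62 = 3.43%.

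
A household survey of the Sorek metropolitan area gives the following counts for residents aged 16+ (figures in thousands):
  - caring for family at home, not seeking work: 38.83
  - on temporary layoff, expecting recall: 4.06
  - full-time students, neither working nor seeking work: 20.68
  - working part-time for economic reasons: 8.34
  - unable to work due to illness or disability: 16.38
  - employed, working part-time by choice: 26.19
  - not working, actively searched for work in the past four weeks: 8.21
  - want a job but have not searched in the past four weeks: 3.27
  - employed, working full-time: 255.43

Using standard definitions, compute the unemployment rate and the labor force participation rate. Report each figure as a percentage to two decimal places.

Employed = 8.34 + 26.19 + 255.43 = 289.96 thousand (anyone who worked, including part-time for economic reasons, counts as employed).
Unemployed = 4.06 + 8.21 = 12.27 thousand (jobless and actively searching, or on temporary layoff).
Labor force = 289.96 + 12.27 = 302.23 thousand.
Not in labor force = 38.83 + 20.68 + 16.38 + 3.27 = 79.16 thousand (those not working and not actively searching are outside the labor force — including those who want a job but have given up searching).
Civilian working-age population = 302.23 + 79.16 = 381.39 thousand.
Unemployment rate = 12.27 / 302.23 = 4.06%.
Labor force participation rate = 302.23 / 381.39 = 79.24%.

Unemployment rate ≈ 4.06%; labor force participation rate ≈ 79.24%.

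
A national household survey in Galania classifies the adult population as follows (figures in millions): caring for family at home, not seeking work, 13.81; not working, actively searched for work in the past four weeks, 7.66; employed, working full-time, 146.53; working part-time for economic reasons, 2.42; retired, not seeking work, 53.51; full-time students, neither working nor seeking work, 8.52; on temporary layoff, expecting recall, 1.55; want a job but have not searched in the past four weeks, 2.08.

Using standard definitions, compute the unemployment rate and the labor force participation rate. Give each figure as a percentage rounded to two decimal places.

Employed = 146.53 + 2.42 = 148.95 million (anyone who worked, including part-time for economic reasons, counts as employed).
Unemployed = 7.66 + 1.55 = 9.21 million (jobless and actively searching, or on temporary layoff).
Labor force = 148.95 + 9.21 = 158.16 million.
Not in labor force = 13.81 + 53.51 + 8.52 + 2.08 = 77.92 million (those not working and not actively searching are outside the labor force — including those who want a job but have given up searching).
Civilian working-age population = 158.16 + 77.92 = 236.08 million.
Unemployment rate = 9.21 / 158.16 = 5.82%.
Labor force participation rate = 158.16 / 236.08 = 66.99%.

Unemployment rate ≈ 5.82%; labor force participation rate ≈ 66.99%.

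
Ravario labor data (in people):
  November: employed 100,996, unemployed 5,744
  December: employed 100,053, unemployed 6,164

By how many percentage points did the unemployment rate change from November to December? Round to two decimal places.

November: labor force = 100,996 + 5,744 = 106,740; u = 5,744/106,740 = 5.38%.
December: labor force = 100,053 + 6,164 = 106,217; u = 6,164/106,217 = 5.80%.
Change = 5.80% − 5.38% = +0.42 pp.

The unemployment rate changed by +0.42 percentage points.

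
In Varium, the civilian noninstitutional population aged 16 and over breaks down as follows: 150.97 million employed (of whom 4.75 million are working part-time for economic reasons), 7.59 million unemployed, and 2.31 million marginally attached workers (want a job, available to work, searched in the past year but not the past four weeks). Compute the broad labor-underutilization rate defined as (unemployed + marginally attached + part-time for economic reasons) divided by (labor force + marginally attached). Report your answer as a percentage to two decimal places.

Broad underutilization rate ≈ 9.11%.

Labor force = 150.97 + 7.59 = 158.56 million.
Numerator = 7.59 + 2.31 + 4.75 = 14.65 million.
Denominator = 158.56 + 2.31 = 160.87 million.
Broad rate = 14.65 / 160.87 = 9.11%.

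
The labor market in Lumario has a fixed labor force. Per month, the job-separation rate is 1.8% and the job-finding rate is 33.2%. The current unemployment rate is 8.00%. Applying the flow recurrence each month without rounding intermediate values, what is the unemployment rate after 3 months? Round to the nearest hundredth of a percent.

With a fixed labor force, u_{t+1} = u_t + s·(1−u_t) − f·u_t = u_t·(1−s−f) + s.
Here 1−s−f = 0.650 and s = 0.018.
u_1 = 0.080000 × 0.650 + 0.018 = 0.070000.
u_2 = 0.070000 × 0.650 + 0.018 = 0.063500.
u_3 = 0.063500 × 0.650 + 0.018 = 0.059275.

Unemployment rate after three months ≈ 5.93%.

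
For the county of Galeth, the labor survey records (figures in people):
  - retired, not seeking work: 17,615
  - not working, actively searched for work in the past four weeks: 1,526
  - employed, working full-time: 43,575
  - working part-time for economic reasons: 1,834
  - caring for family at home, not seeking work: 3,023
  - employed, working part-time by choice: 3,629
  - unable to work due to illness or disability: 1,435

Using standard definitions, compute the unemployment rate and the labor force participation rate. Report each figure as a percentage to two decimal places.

Unemployment rate ≈ 3.02%; labor force participation rate ≈ 69.61%.

Employed = 43,575 + 1,834 + 3,629 = 49,038 (anyone who worked, including part-time for economic reasons, counts as employed).
Unemployed = 1,526.
Labor force = 49,038 + 1,526 = 50,564.
Not in labor force = 17,615 + 3,023 + 1,435 = 22,073 (those not working and not actively searching are outside the labor force).
Civilian working-age population = 50,564 + 22,073 = 72,637.
Unemployment rate = 1,526 / 50,564 = 3.02%.
Labor force participation rate = 50,564 / 72,637 = 69.61%.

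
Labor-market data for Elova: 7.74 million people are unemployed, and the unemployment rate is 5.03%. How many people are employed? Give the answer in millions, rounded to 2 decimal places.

Labor force = U / u = 7.74 / 0.0503 ≈ 153.88 million.
Employed = labor force − unemployed = 153.88 − 7.74 = 146.14 million.

About 146.14 million are employed.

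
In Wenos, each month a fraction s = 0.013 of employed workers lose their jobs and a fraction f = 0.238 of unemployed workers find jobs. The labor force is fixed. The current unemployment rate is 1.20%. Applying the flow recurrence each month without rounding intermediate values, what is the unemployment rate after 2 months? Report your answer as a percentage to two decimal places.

Unemployment rate after two months ≈ 2.95%.

With a fixed labor force, u_{t+1} = u_t + s·(1−u_t) − f·u_t = u_t·(1−s−f) + s.
Here 1−s−f = 0.749 and s = 0.013.
u_1 = 0.012000 × 0.749 + 0.013 = 0.021988.
u_2 = 0.021988 × 0.749 + 0.013 = 0.029469.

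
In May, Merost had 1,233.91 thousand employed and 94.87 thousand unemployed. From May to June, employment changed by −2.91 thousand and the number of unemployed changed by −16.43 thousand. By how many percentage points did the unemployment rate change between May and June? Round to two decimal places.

The unemployment rate changed by −1.15 percentage points.

May: labor force = 1,233.91 + 94.87 = 1,328.78; u = 94.87/1,328.78 = 7.14%.
June: labor force = 1,231.00 + 78.44 = 1,309.44; u = 78.44/1,309.44 = 5.99%.
Change = 5.99% − 7.14% = −1.15 pp.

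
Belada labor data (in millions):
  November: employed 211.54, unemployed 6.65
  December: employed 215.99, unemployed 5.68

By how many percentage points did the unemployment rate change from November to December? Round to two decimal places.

The unemployment rate changed by −0.49 percentage points.

November: labor force = 211.54 + 6.65 = 218.19; u = 6.65/218.19 = 3.05%.
December: labor force = 215.99 + 5.68 = 221.67; u = 5.68/221.67 = 2.56%.
Change = 2.56% − 3.05% = −0.49 pp.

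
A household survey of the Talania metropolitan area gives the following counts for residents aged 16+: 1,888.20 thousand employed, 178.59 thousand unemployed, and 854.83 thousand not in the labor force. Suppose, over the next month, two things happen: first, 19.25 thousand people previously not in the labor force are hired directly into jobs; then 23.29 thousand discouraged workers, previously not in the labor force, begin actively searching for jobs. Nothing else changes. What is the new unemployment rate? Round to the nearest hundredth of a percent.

New unemployment rate ≈ 9.57%.

Initially, labor force = 1,888.20 + 178.59 = 2,066.79 thousand, so u = 178.59/2,066.79 = 8.64%.
After the first change, employed and labor force both rise by 19.25; unemployed unchanged → E = 1,907.45, U = 178.59, labor force = 2,086.04 thousand.
After the second change, unemployed and labor force both rise by 23.29 → E = 1,907.45, U = 201.88, labor force = 2,109.33 thousand.
New unemployment rate = 201.88 / 2,109.33 = 9.57%.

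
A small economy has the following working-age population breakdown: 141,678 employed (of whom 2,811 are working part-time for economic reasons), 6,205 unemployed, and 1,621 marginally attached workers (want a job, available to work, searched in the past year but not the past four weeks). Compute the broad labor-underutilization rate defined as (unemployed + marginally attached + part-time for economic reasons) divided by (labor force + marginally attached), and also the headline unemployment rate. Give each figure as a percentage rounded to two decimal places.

Broad underutilization rate ≈ 7.11%; headline unemployment rate ≈ 4.20%.

Labor force = 141,678 + 6,205 = 147,883.
Numerator = 6,205 + 1,621 + 2,811 = 10,637.
Denominator = 147,883 + 1,621 = 149,504.
Broad rate = 10,637 / 149,504 = 7.11%.
Headline unemployment rate = 6,205 / 147,883 = 4.20%.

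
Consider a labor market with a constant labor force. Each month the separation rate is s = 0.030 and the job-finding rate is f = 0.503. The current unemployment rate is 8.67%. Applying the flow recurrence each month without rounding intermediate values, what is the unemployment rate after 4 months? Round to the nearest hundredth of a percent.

With a fixed labor force, u_{t+1} = u_t + s·(1−u_t) − f·u_t = u_t·(1−s−f) + s.
Here 1−s−f = 0.467 and s = 0.030.
u_1 = 0.086700 × 0.467 + 0.030 = 0.070489.
u_2 = 0.070489 × 0.467 + 0.030 = 0.062918.
u_3 = 0.062918 × 0.467 + 0.030 = 0.059383.
u_4 = 0.059383 × 0.467 + 0.030 = 0.057732.

Unemployment rate after four months ≈ 5.77%.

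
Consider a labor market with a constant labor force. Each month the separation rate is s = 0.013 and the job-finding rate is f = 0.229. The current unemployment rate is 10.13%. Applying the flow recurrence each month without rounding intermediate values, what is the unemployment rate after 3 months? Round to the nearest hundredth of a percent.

With a fixed labor force, u_{t+1} = u_t + s·(1−u_t) − f·u_t = u_t·(1−s−f) + s.
Here 1−s−f = 0.758 and s = 0.013.
u_1 = 0.101300 × 0.758 + 0.013 = 0.089785.
u_2 = 0.089785 × 0.758 + 0.013 = 0.081057.
u_3 = 0.081057 × 0.758 + 0.013 = 0.074441.

Unemployment rate after three months ≈ 7.44%.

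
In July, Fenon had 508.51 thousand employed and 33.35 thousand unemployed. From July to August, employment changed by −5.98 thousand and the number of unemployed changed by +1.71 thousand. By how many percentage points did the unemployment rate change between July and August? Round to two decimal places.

The unemployment rate changed by +0.37 percentage points.

July: labor force = 508.51 + 33.35 = 541.86; u = 33.35/541.86 = 6.15%.
August: labor force = 502.53 + 35.06 = 537.59; u = 35.06/537.59 = 6.52%.
Change = 6.52% − 6.15% = +0.37 pp.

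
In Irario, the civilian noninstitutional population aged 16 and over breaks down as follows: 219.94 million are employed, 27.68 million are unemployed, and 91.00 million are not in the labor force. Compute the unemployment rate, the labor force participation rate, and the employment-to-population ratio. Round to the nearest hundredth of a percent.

Unemployment rate ≈ 11.18%; labor force participation rate ≈ 73.13%; employment-population ratio ≈ 64.95%.

Labor force = employed + unemployed = 219.94 + 27.68 = 247.62 million.
Working-age population = 247.62 + 91.00 = 338.62 million.
Unemployment rate = 27.68 / 247.62 = 11.18%.
Labor force participation rate = 247.62 / 338.62 = 73.13%.
Employment-population ratio = 219.94 / 338.62 = 64.95%.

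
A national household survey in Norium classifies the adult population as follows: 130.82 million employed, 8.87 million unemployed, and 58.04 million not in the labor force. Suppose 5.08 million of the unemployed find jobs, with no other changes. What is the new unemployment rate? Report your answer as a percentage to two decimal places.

New unemployment rate ≈ 2.71%.

Initially, labor force = 130.82 + 8.87 = 139.69 million, so u = 8.87/139.69 = 6.35%.
After the change, unemployed falls and employed rises by 5.08; labor force unchanged → E = 135.90, U = 3.79, labor force = 139.69 million.
New unemployment rate = 3.79 / 139.69 = 2.71%.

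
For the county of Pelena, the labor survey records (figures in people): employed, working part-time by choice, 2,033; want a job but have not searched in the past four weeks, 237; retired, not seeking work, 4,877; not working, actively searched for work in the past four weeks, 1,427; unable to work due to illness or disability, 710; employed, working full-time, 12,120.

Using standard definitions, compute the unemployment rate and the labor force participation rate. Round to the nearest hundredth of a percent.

Unemployment rate ≈ 9.16%; labor force participation rate ≈ 72.79%.

Employed = 2,033 + 12,120 = 14,153.
Unemployed = 1,427.
Labor force = 14,153 + 1,427 = 15,580.
Not in labor force = 237 + 4,877 + 710 = 5,824 (those not working and not actively searching are outside the labor force — including those who want a job but have given up searching).
Civilian working-age population = 15,580 + 5,824 = 21,404.
Unemployment rate = 1,427 / 15,580 = 9.16%.
Labor force participation rate = 15,580 / 21,404 = 72.79%.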